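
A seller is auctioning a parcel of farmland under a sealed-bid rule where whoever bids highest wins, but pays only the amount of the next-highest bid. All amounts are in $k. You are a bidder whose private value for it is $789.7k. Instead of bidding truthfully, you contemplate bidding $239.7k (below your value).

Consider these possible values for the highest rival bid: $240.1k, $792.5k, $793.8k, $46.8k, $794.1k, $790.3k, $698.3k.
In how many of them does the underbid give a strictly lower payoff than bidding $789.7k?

2

The deviation hurts exactly when the highest competing bid lies strictly between $239.7k and $789.7k — underbidding then forfeits a profitable win.
$240.1k: inside the interval → strictly worse (loss $549.6k).
$792.5k: above both → same outcome either way.
$793.8k: above both → same outcome either way.
$46.8k: below both → same outcome either way.
$794.1k: above both → same outcome either way.
$790.3k: above both → same outcome either way.
$698.3k: inside the interval → strictly worse (loss $91.4k).
Count: 2.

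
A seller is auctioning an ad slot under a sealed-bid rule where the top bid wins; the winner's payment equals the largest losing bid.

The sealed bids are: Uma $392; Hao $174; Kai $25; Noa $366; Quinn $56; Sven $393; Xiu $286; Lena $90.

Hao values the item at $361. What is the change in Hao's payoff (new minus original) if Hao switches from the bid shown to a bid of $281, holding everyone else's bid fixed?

The highest bid among the other bidders is $393; Hao's bid doesn't change that.
Original bid $174: Hao is not highest (top rival bid is $393); payoff $0.
Alternative bid $281: Hao is not highest (top rival bid is $393); payoff $0.
Change in payoff = $0 − ($0) = $0.

$0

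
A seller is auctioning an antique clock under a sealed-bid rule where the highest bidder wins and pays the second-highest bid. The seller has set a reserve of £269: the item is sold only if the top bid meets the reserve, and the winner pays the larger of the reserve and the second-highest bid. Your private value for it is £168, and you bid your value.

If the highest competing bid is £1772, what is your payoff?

Your bid £168 is below the highest competing bid £1772, so you lose. Payoff £0.

£0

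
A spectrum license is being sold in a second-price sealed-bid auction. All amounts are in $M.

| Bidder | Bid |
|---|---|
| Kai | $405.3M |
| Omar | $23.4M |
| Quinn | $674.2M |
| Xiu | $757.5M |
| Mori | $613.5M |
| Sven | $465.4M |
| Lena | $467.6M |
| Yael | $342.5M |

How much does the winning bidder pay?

$674.2M

Highest bid: Xiu at $757.5M, so Xiu wins.
Second-highest bid: Quinn at $674.2M — that is the price the winner pays.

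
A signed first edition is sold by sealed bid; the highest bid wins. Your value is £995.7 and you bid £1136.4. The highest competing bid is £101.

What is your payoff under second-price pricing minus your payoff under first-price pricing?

You have the highest bid, so you win under either rule.
Second-price: pay £101 → payoff £894.7.
First-price: pay your own bid £1136.4 → payoff −£140.7.
Difference = £894.7 − (−£140.7) = £1035.4.

£1035.4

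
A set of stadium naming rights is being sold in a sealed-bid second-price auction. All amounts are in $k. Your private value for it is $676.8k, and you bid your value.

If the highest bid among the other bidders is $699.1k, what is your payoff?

Your bid $676.8k is below the highest competing bid $699.1k, so you lose.
A losing bidder pays nothing and receives nothing: payoff = $0k.

$0k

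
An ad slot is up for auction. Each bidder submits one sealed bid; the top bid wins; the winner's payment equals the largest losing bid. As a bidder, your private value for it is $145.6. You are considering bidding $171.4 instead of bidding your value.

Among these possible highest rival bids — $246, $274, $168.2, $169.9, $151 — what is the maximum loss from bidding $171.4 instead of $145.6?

$246: same outcome either way → loss $0.
$274: same outcome either way → loss $0.
$168.2: truthful gives $0, deviation gives −$22.6 → loss $22.6.
$169.9: truthful gives $0, deviation gives −$24.3 → loss $24.3.
$151: truthful gives $0, deviation gives −$5.4 → loss $5.4.
Maximum loss: $24.3.

$24.3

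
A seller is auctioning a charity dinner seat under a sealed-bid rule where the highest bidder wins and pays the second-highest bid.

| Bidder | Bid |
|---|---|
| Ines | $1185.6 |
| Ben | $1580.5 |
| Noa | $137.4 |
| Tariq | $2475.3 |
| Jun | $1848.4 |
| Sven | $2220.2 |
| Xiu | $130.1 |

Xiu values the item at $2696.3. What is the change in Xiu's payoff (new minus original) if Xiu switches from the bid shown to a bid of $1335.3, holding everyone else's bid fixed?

The highest bid among the other bidders is $2475.3; Xiu's bid doesn't change that.
Original bid $130.1: Xiu is not highest (top rival bid is $2475.3); payoff $0.
Alternative bid $1335.3: Xiu is not highest (top rival bid is $2475.3); payoff $0.
Change in payoff = $0 − ($0) = $0.

$0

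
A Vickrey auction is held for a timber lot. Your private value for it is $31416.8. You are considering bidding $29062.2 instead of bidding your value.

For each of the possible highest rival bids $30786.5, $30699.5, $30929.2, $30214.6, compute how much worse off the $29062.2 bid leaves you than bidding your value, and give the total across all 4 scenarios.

$3037.4

The deviation costs you only when the competing bid falls strictly between $29062.2 and $31416.8; elsewhere both bids give the same outcome.
$30786.5: truthful payoff $630.3, deviation payoff $0 → loss $630.3.
$30699.5: truthful payoff $717.3, deviation payoff $0 → loss $717.3.
$30929.2: truthful payoff $487.6, deviation payoff $0 → loss $487.6.
$30214.6: truthful payoff $1202.2, deviation payoff $0 → loss $1202.2.
Total loss = $630.3 + $717.3 + $487.6 + $1202.2 = $3037.4.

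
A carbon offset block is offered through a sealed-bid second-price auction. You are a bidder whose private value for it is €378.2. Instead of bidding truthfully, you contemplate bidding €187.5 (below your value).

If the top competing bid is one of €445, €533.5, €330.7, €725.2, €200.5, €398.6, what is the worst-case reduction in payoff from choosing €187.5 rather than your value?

€445: same outcome either way → loss €0.
€533.5: same outcome either way → loss €0.
€330.7: truthful gives €47.5, deviation gives €0 → loss €47.5.
€725.2: same outcome either way → loss €0.
€200.5: truthful gives €177.7, deviation gives €0 → loss €177.7.
€398.6: same outcome either way → loss €0.
Maximum loss: €177.7.

€177.7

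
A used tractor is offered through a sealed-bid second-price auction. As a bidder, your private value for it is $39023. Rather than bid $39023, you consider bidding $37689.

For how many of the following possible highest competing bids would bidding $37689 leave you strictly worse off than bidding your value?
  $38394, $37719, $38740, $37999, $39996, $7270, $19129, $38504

5

The deviation hurts exactly when the highest competing bid lies strictly between $37689 and $39023 — underbidding then forfeits a profitable win.
$38394: inside the interval → strictly worse (loss $629).
$37719: inside the interval → strictly worse (loss $1304).
$38740: inside the interval → strictly worse (loss $283).
$37999: inside the interval → strictly worse (loss $1024).
$39996: above both → same outcome either way.
$7270: below both → same outcome either way.
$19129: below both → same outcome either way.
$38504: inside the interval → strictly worse (loss $519).
Count: 5.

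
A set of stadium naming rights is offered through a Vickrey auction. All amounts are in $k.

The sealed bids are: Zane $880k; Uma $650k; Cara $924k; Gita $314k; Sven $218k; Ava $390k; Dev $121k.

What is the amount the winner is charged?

Highest bid: Cara at $924k, so Cara wins.
Second-highest bid: Zane at $880k — that is the price the winner pays.

$880k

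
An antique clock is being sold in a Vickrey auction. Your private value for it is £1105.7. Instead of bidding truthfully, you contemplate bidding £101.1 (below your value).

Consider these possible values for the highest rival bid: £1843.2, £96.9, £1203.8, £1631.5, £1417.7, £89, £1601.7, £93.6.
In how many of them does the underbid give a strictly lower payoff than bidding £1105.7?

The deviation hurts exactly when the highest competing bid lies strictly between £101.1 and £1105.7 — underbidding then forfeits a profitable win.
£1843.2: above both → same outcome either way.
£96.9: below both → same outcome either way.
£1203.8: above both → same outcome either way.
£1631.5: above both → same outcome either way.
£1417.7: above both → same outcome either way.
£89: below both → same outcome either way.
£1601.7: above both → same outcome either way.
£93.6: below both → same outcome either way.
Count: 0.

0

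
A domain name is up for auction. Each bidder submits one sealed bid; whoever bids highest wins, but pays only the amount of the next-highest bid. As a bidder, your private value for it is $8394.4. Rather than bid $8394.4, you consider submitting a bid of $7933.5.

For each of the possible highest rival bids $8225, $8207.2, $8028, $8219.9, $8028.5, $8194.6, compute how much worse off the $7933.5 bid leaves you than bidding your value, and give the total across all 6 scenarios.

The deviation costs you only when the competing bid falls strictly between $7933.5 and $8394.4; elsewhere both bids give the same outcome.
$8225: truthful payoff $169.4, deviation payoff $0 → loss $169.4.
$8207.2: truthful payoff $187.2, deviation payoff $0 → loss $187.2.
$8028: truthful payoff $366.4, deviation payoff $0 → loss $366.4.
$8219.9: truthful payoff $174.5, deviation payoff $0 → loss $174.5.
$8028.5: truthful payoff $365.9, deviation payoff $0 → loss $365.9.
$8194.6: truthful payoff $199.8, deviation payoff $0 → loss $199.8.
Total loss = $169.4 + $187.2 + $366.4 + $174.5 + $365.9 + $199.8 = $1463.2.

$1463.2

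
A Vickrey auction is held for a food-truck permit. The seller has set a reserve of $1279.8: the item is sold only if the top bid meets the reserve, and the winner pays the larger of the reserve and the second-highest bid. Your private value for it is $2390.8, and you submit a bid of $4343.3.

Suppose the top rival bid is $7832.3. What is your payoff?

Your bid $4343.3 is below the highest competing bid $7832.3, so you lose. Payoff $0.

$0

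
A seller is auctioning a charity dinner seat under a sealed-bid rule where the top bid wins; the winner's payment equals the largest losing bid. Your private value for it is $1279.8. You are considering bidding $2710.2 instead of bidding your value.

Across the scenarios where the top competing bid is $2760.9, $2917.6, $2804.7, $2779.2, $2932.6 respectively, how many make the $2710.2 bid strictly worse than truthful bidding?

The deviation hurts exactly when the highest competing bid lies strictly between $1279.8 and $2710.2 — overbidding then wins at a price above your value.
$2760.9: above both → same outcome either way.
$2917.6: above both → same outcome either way.
$2804.7: above both → same outcome either way.
$2779.2: above both → same outcome either way.
$2932.6: above both → same outcome either way.
Count: 0.

0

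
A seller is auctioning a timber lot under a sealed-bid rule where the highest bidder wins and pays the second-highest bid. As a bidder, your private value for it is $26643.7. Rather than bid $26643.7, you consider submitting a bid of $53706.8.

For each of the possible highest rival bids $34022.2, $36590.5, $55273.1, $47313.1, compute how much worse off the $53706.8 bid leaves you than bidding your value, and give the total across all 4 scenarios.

The deviation costs you only when the competing bid falls strictly between $26643.7 and $53706.8; elsewhere both bids give the same outcome.
$34022.2: truthful payoff $0, deviation payoff −$7378.5 → loss $7378.5.
$36590.5: truthful payoff $0, deviation payoff −$9946.8 → loss $9946.8.
$55273.1: outcomes coincide → loss $0.
$47313.1: truthful payoff $0, deviation payoff −$20669.4 → loss $20669.4.
Total loss = $7378.5 + $9946.8 + $20669.4 = $37994.7.

$37994.7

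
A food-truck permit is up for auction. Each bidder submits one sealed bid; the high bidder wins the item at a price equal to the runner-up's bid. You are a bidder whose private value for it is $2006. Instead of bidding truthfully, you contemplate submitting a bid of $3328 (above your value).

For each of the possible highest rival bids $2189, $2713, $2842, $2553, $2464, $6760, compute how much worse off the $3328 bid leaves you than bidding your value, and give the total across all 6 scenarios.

The deviation costs you only when the competing bid falls strictly between $2006 and $3328; elsewhere both bids give the same outcome.
$2189: truthful payoff $0, deviation payoff −$183 → loss $183.
$2713: truthful payoff $0, deviation payoff −$707 → loss $707.
$2842: truthful payoff $0, deviation payoff −$836 → loss $836.
$2553: truthful payoff $0, deviation payoff −$547 → loss $547.
$2464: truthful payoff $0, deviation payoff −$458 → loss $458.
$6760: outcomes coincide → loss $0.
Total loss = $183 + $707 + $836 + $547 + $458 = $2731.

$2731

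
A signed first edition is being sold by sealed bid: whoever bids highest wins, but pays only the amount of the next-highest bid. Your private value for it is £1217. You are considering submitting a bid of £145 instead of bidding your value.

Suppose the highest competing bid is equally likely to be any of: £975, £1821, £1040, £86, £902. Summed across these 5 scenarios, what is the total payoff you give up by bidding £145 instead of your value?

The deviation costs you only when the competing bid falls strictly between £145 and £1217; elsewhere both bids give the same outcome.
£975: truthful payoff £242, deviation payoff £0 → loss £242.
£1821: outcomes coincide → loss £0.
£1040: truthful payoff £177, deviation payoff £0 → loss £177.
£86: outcomes coincide → loss £0.
£902: truthful payoff £315, deviation payoff £0 → loss £315.
Total loss = £242 + £177 + £315 = £734.
In a second-price auction your bid sets only whether you win, not what you pay, so bidding your true value is weakly dominant.

£734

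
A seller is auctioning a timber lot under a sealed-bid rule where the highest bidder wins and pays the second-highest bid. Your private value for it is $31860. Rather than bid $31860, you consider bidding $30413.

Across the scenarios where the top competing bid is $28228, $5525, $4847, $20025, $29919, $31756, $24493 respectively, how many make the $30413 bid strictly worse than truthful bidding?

1

The deviation hurts exactly when the highest competing bid lies strictly between $30413 and $31860 — underbidding then forfeits a profitable win.
$28228: below both → same outcome either way.
$5525: below both → same outcome either way.
$4847: below both → same outcome either way.
$20025: below both → same outcome either way.
$29919: below both → same outcome either way.
$31756: inside the interval → strictly worse (loss $104).
$24493: below both → same outcome either way.
Count: 1.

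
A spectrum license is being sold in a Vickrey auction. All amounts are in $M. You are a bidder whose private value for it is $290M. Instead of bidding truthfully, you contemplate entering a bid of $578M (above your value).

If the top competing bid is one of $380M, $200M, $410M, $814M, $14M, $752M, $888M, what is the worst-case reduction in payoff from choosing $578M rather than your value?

$380M: truthful gives $0M, deviation gives −$90M → loss $90M.
$200M: same outcome either way → loss $0M.
$410M: truthful gives $0M, deviation gives −$120M → loss $120M.
$814M: same outcome either way → loss $0M.
$14M: same outcome either way → loss $0M.
$752M: same outcome either way → loss $0M.
$888M: same outcome either way → loss $0M.
Maximum loss: $120M.

$120M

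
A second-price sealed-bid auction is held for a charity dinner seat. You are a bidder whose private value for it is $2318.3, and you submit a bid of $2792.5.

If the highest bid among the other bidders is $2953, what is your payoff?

$0

Your bid $2792.5 is below the highest competing bid $2953, so you lose.
A losing bidder pays nothing and receives nothing: payoff = $0.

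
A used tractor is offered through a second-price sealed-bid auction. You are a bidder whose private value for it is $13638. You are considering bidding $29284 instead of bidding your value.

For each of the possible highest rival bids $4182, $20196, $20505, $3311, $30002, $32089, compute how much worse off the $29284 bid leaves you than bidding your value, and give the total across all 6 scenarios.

The deviation costs you only when the competing bid falls strictly between $13638 and $29284; elsewhere both bids give the same outcome.
$4182: outcomes coincide → loss $0.
$20196: truthful payoff $0, deviation payoff −$6558 → loss $6558.
$20505: truthful payoff $0, deviation payoff −$6867 → loss $6867.
$3311: outcomes coincide → loss $0.
$30002: outcomes coincide → loss $0.
$32089: outcomes coincide → loss $0.
Total loss = $6558 + $6867 = $13425.
In a second-price auction your bid sets only whether you win, not what you pay, so bidding your true value is weakly dominant.

$13425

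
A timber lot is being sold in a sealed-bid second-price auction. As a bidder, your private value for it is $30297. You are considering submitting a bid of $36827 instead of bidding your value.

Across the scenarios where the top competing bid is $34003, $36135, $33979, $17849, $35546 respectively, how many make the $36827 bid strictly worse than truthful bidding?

4

The deviation hurts exactly when the highest competing bid lies strictly between $30297 and $36827 — overbidding then wins at a price above your value.
$34003: inside the interval → strictly worse (loss $3706).
$36135: inside the interval → strictly worse (loss $5838).
$33979: inside the interval → strictly worse (loss $3682).
$17849: below both → same outcome either way.
$35546: inside the interval → strictly worse (loss $5249).
Count: 4.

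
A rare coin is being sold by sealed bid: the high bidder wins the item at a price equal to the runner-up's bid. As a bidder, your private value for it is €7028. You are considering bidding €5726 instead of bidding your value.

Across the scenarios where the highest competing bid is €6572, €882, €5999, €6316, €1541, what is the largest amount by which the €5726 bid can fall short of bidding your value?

€6572: truthful gives €456, deviation gives €0 → loss €456.
€882: same outcome either way → loss €0.
€5999: truthful gives €1029, deviation gives €0 → loss €1029.
€6316: truthful gives €712, deviation gives €0 → loss €712.
€1541: same outcome either way → loss €0.
Maximum loss: €1029.

€1029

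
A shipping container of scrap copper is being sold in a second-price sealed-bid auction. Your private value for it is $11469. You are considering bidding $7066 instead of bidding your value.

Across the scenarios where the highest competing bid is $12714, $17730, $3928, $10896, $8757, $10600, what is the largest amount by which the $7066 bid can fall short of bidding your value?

$2712

$12714: same outcome either way → loss $0.
$17730: same outcome either way → loss $0.
$3928: same outcome either way → loss $0.
$10896: truthful gives $573, deviation gives $0 → loss $573.
$8757: truthful gives $2712, deviation gives $0 → loss $2712.
$10600: truthful gives $869, deviation gives $0 → loss $869.
Maximum loss: $2712.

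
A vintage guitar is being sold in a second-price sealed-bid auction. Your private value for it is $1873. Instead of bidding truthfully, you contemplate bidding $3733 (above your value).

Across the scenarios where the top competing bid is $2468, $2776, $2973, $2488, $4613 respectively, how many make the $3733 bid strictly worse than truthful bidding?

The deviation hurts exactly when the highest competing bid lies strictly between $1873 and $3733 — overbidding then wins at a price above your value.
$2468: inside the interval → strictly worse (loss $595).
$2776: inside the interval → strictly worse (loss $903).
$2973: inside the interval → strictly worse (loss $1100).
$2488: inside the interval → strictly worse (loss $615).
$4613: above both → same outcome either way.
Count: 4.

4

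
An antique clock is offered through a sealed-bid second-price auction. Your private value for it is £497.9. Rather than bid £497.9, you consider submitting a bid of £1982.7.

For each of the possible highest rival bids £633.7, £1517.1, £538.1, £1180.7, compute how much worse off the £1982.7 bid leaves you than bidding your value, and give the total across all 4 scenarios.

The deviation costs you only when the competing bid falls strictly between £497.9 and £1982.7; elsewhere both bids give the same outcome.
£633.7: truthful payoff £0, deviation payoff −£135.8 → loss £135.8.
£1517.1: truthful payoff £0, deviation payoff −£1019.2 → loss £1019.2.
£538.1: truthful payoff £0, deviation payoff −£40.2 → loss £40.2.
£1180.7: truthful payoff £0, deviation payoff −£682.8 → loss £682.8.
Total loss = £135.8 + £1019.2 + £40.2 + £682.8 = £1878.
Because the price is fixed by the runner-up's bid, deviating from your value can only change a good outcome into a bad one — never the reverse.

£1878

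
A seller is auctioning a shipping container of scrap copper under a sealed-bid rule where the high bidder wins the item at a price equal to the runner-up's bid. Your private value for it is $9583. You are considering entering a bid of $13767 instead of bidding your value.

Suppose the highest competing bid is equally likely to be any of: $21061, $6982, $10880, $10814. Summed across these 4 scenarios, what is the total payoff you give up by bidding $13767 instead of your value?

The deviation costs you only when the competing bid falls strictly between $9583 and $13767; elsewhere both bids give the same outcome.
$21061: outcomes coincide → loss $0.
$6982: outcomes coincide → loss $0.
$10880: truthful payoff $0, deviation payoff −$1297 → loss $1297.
$10814: truthful payoff $0, deviation payoff −$1231 → loss $1231.
Total loss = $1297 + $1231 = $2528.
Because the price is fixed by the runner-up's bid, deviating from your value can only change a good outcome into a bad one — never the reverse.

$2528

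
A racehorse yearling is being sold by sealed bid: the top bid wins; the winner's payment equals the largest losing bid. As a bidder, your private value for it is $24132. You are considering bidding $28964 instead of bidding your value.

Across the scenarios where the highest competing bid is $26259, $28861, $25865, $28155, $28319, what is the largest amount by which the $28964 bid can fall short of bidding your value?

$4729

$26259: truthful gives $0, deviation gives −$2127 → loss $2127.
$28861: truthful gives $0, deviation gives −$4729 → loss $4729.
$25865: truthful gives $0, deviation gives −$1733 → loss $1733.
$28155: truthful gives $0, deviation gives −$4023 → loss $4023.
$28319: truthful gives $0, deviation gives −$4187 → loss $4187.
Maximum loss: $4729.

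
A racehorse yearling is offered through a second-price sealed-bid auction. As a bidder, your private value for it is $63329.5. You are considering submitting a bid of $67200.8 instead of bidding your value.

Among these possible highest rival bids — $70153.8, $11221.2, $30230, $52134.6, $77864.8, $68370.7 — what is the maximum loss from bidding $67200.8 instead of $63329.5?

$0

$70153.8: same outcome either way → loss $0.
$11221.2: same outcome either way → loss $0.
$30230: same outcome either way → loss $0.
$52134.6: same outcome either way → loss $0.
$77864.8: same outcome either way → loss $0.
$68370.7: same outcome either way → loss $0.
Maximum loss: $0.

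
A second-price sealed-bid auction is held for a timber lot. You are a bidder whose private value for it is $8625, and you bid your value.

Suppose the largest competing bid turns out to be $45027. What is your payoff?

Your bid $8625 is below the highest competing bid $45027, so you lose.
A losing bidder pays nothing and receives nothing: payoff = $0.

$0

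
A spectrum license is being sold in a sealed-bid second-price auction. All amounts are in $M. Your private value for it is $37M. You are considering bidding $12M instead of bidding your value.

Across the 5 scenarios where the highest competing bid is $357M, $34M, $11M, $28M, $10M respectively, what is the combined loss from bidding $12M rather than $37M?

$12M

The deviation costs you only when the competing bid falls strictly between $12M and $37M; elsewhere both bids give the same outcome.
$357M: outcomes coincide → loss $0M.
$34M: truthful payoff $3M, deviation payoff $0M → loss $3M.
$11M: outcomes coincide → loss $0M.
$28M: truthful payoff $9M, deviation payoff $0M → loss $9M.
$10M: outcomes coincide → loss $0M.
Total loss = $3M + $9M = $12M.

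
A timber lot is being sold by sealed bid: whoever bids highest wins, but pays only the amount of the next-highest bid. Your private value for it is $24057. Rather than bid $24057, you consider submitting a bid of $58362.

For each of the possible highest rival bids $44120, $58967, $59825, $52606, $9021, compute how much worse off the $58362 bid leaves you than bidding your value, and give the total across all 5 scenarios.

The deviation costs you only when the competing bid falls strictly between $24057 and $58362; elsewhere both bids give the same outcome.
$44120: truthful payoff $0, deviation payoff −$20063 → loss $20063.
$58967: outcomes coincide → loss $0.
$59825: outcomes coincide → loss $0.
$52606: truthful payoff $0, deviation payoff −$28549 → loss $28549.
$9021: outcomes coincide → loss $0.
Total loss = $20063 + $28549 = $48612.

$48612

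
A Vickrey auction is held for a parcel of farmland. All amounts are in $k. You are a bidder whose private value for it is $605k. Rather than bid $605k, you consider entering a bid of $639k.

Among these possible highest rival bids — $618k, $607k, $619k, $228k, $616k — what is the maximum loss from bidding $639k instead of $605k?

$14k

$618k: truthful gives $0k, deviation gives −$13k → loss $13k.
$607k: truthful gives $0k, deviation gives −$2k → loss $2k.
$619k: truthful gives $0k, deviation gives −$14k → loss $14k.
$228k: same outcome either way → loss $0k.
$616k: truthful gives $0k, deviation gives −$11k → loss $11k.
Maximum loss: $14k.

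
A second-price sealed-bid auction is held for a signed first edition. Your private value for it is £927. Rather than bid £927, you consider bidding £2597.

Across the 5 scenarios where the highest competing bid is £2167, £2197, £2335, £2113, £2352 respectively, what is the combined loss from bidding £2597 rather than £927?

£6529

The deviation costs you only when the competing bid falls strictly between £927 and £2597; elsewhere both bids give the same outcome.
£2167: truthful payoff £0, deviation payoff −£1240 → loss £1240.
£2197: truthful payoff £0, deviation payoff −£1270 → loss £1270.
£2335: truthful payoff £0, deviation payoff −£1408 → loss £1408.
£2113: truthful payoff £0, deviation payoff −£1186 → loss £1186.
£2352: truthful payoff £0, deviation payoff −£1425 → loss £1425.
Total loss = £1240 + £1270 + £1408 + £1186 + £1425 = £6529.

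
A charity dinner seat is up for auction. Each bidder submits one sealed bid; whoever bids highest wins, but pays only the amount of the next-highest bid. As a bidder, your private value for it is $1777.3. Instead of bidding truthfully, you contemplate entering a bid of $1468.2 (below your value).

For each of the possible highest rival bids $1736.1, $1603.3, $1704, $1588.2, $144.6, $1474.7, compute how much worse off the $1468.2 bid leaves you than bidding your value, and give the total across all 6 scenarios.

The deviation costs you only when the competing bid falls strictly between $1468.2 and $1777.3; elsewhere both bids give the same outcome.
$1736.1: truthful payoff $41.2, deviation payoff $0 → loss $41.2.
$1603.3: truthful payoff $174, deviation payoff $0 → loss $174.
$1704: truthful payoff $73.3, deviation payoff $0 → loss $73.3.
$1588.2: truthful payoff $189.1, deviation payoff $0 → loss $189.1.
$144.6: outcomes coincide → loss $0.
$1474.7: truthful payoff $302.6, deviation payoff $0 → loss $302.6.
Total loss = $41.2 + $174 + $73.3 + $189.1 + $302.6 = $780.2.

$780.2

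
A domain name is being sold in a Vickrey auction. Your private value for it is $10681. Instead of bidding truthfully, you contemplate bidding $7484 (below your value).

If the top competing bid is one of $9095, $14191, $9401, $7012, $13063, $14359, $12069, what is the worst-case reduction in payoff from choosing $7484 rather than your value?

$9095: truthful gives $1586, deviation gives $0 → loss $1586.
$14191: same outcome either way → loss $0.
$9401: truthful gives $1280, deviation gives $0 → loss $1280.
$7012: same outcome either way → loss $0.
$13063: same outcome either way → loss $0.
$14359: same outcome either way → loss $0.
$12069: same outcome either way → loss $0.
Maximum loss: $1586.

$1586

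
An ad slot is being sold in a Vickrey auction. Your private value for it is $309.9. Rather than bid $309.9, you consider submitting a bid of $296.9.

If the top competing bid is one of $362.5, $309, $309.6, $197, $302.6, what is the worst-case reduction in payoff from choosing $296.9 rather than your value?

$362.5: same outcome either way → loss $0.
$309: truthful gives $0.9, deviation gives $0 → loss $0.9.
$309.6: truthful gives $0.3, deviation gives $0 → loss $0.3.
$197: same outcome either way → loss $0.
$302.6: truthful gives $7.3, deviation gives $0 → loss $7.3.
Maximum loss: $7.3.

$7.3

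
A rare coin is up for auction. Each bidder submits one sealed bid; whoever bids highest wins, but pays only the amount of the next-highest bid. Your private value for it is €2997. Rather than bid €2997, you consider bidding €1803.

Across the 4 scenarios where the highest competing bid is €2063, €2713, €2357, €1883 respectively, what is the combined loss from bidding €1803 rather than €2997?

The deviation costs you only when the competing bid falls strictly between €1803 and €2997; elsewhere both bids give the same outcome.
€2063: truthful payoff €934, deviation payoff €0 → loss €934.
€2713: truthful payoff €284, deviation payoff €0 → loss €284.
€2357: truthful payoff €640, deviation payoff €0 → loss €640.
€1883: truthful payoff €1114, deviation payoff €0 → loss €1114.
Total loss = €934 + €284 + €640 + €1114 = €2972.
Because the price is fixed by the runner-up's bid, deviating from your value can only change a good outcome into a bad one — never the reverse.

€2972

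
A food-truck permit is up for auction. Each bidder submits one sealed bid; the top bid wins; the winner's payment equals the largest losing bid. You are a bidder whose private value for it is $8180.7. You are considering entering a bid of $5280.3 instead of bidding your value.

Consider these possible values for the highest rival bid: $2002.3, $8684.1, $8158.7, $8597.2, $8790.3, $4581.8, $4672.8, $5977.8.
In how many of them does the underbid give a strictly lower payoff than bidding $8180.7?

The deviation hurts exactly when the highest competing bid lies strictly between $5280.3 and $8180.7 — underbidding then forfeits a profitable win.
$2002.3: below both → same outcome either way.
$8684.1: above both → same outcome either way.
$8158.7: inside the interval → strictly worse (loss $22).
$8597.2: above both → same outcome either way.
$8790.3: above both → same outcome either way.
$4581.8: below both → same outcome either way.
$4672.8: below both → same outcome either way.
$5977.8: inside the interval → strictly worse (loss $2202.9).
Count: 2.

2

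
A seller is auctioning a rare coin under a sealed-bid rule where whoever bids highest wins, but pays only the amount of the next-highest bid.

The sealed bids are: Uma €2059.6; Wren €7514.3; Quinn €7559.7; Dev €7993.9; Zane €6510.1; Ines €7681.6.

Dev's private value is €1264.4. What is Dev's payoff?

−€6417.2

Highest bid: Dev at €7993.9, so Dev wins.
Second-highest bid: Ines at €7681.6 — that is the price the winner pays.
Dev's payoff = value − price = €1264.4 − €7681.6 = −€6417.2.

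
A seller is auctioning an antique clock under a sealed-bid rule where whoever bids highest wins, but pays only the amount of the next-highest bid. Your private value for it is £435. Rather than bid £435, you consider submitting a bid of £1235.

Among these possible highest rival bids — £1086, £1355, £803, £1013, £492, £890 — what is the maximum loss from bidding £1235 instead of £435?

£1086: truthful gives £0, deviation gives −£651 → loss £651.
£1355: same outcome either way → loss £0.
£803: truthful gives £0, deviation gives −£368 → loss £368.
£1013: truthful gives £0, deviation gives −£578 → loss £578.
£492: truthful gives £0, deviation gives −£57 → loss £57.
£890: truthful gives £0, deviation gives −£455 → loss £455.
Maximum loss: £651.

£651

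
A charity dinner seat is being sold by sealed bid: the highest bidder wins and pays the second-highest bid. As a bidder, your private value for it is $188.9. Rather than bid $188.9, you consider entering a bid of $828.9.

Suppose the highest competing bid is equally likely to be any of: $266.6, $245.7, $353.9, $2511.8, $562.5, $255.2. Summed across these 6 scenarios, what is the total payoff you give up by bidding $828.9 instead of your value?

$739.4

The deviation costs you only when the competing bid falls strictly between $188.9 and $828.9; elsewhere both bids give the same outcome.
$266.6: truthful payoff $0, deviation payoff −$77.7 → loss $77.7.
$245.7: truthful payoff $0, deviation payoff −$56.8 → loss $56.8.
$353.9: truthful payoff $0, deviation payoff −$165 → loss $165.
$2511.8: outcomes coincide → loss $0.
$562.5: truthful payoff $0, deviation payoff −$373.6 → loss $373.6.
$255.2: truthful payoff $0, deviation payoff −$66.3 → loss $66.3.
Total loss = $77.7 + $56.8 + $165 + $373.6 + $66.3 = $739.4.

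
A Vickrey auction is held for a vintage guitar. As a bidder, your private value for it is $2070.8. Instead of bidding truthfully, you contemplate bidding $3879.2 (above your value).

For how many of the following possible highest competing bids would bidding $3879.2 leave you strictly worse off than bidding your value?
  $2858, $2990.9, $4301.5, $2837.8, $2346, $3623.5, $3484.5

The deviation hurts exactly when the highest competing bid lies strictly between $2070.8 and $3879.2 — overbidding then wins at a price above your value.
$2858: inside the interval → strictly worse (loss $787.2).
$2990.9: inside the interval → strictly worse (loss $920.1).
$4301.5: above both → same outcome either way.
$2837.8: inside the interval → strictly worse (loss $767).
$2346: inside the interval → strictly worse (loss $275.2).
$3623.5: inside the interval → strictly worse (loss $1552.7).
$3484.5: inside the interval → strictly worse (loss $1413.7).
Count: 6.

6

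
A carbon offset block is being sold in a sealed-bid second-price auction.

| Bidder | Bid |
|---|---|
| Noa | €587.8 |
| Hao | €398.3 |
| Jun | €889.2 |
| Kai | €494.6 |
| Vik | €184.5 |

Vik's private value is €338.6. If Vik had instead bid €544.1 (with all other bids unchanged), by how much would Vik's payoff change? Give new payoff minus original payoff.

€0

The highest bid among the other bidders is €889.2; Vik's bid doesn't change that.
Original bid €184.5: Vik is not highest (top rival bid is €889.2); payoff €0.
Alternative bid €544.1: Vik is not highest (top rival bid is €889.2); payoff €0.
Change in payoff = €0 − (€0) = €0.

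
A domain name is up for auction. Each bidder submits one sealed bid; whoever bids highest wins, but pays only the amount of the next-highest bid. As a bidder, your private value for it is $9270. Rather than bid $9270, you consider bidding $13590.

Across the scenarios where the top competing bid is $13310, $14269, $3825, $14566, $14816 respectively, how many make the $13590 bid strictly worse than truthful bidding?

The deviation hurts exactly when the highest competing bid lies strictly between $9270 and $13590 — overbidding then wins at a price above your value.
$13310: inside the interval → strictly worse (loss $4040).
$14269: above both → same outcome either way.
$3825: below both → same outcome either way.
$14566: above both → same outcome either way.
$14816: above both → same outcome either way.
Count: 1.

1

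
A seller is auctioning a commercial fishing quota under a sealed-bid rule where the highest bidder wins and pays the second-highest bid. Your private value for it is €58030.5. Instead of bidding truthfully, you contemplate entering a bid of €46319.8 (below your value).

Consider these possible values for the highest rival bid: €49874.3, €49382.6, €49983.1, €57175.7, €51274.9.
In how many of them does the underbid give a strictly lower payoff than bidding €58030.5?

The deviation hurts exactly when the highest competing bid lies strictly between €46319.8 and €58030.5 — underbidding then forfeits a profitable win.
€49874.3: inside the interval → strictly worse (loss €8156.2).
€49382.6: inside the interval → strictly worse (loss €8647.9).
€49983.1: inside the interval → strictly worse (loss €8047.4).
€57175.7: inside the interval → strictly worse (loss €854.8).
€51274.9: inside the interval → strictly worse (loss €6755.6).
Count: 5.

5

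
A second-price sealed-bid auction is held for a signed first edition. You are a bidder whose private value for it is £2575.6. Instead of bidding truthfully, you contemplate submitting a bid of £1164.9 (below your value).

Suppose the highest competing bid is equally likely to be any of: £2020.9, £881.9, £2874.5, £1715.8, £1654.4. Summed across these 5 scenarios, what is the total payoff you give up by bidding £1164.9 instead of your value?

£2335.7

The deviation costs you only when the competing bid falls strictly between £1164.9 and £2575.6; elsewhere both bids give the same outcome.
£2020.9: truthful payoff £554.7, deviation payoff £0 → loss £554.7.
£881.9: outcomes coincide → loss £0.
£2874.5: outcomes coincide → loss £0.
£1715.8: truthful payoff £859.8, deviation payoff £0 → loss £859.8.
£1654.4: truthful payoff £921.2, deviation payoff £0 → loss £921.2.
Total loss = £554.7 + £859.8 + £921.2 = £2335.7.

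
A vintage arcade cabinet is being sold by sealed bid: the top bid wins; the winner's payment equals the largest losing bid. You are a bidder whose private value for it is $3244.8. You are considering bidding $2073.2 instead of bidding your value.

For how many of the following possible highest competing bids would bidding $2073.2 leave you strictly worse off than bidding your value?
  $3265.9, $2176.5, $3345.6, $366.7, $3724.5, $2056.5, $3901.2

1

The deviation hurts exactly when the highest competing bid lies strictly between $2073.2 and $3244.8 — underbidding then forfeits a profitable win.
$3265.9: above both → same outcome either way.
$2176.5: inside the interval → strictly worse (loss $1068.3).
$3345.6: above both → same outcome either way.
$366.7: below both → same outcome either way.
$3724.5: above both → same outcome either way.
$2056.5: below both → same outcome either way.
$3901.2: above both → same outcome either way.
Count: 1.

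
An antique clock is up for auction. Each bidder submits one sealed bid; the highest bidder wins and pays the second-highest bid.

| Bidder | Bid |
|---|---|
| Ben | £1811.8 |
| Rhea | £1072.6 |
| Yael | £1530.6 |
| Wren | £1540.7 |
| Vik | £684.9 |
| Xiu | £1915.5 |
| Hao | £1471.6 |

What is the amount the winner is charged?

£1811.8

Highest bid: Xiu at £1915.5, so Xiu wins.
Second-highest bid: Ben at £1811.8 — that is the price the winner pays.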